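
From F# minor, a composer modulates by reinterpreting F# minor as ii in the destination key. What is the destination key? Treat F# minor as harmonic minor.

E major

The numeral ii denotes a minor triad on scale degree 2. With F# on degree 2, the tonic of the new key is E.
Degree 2 carries a minor triad in major keys, so the destination is E major.
Check: the diatonic triads of E major are E (I), F#m (ii), G#m (iii), A (IV), B (V), C#m (vi), D#dim (vii°) — F# minor is indeed ii.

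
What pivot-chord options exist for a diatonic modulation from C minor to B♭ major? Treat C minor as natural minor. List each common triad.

Triads in C minor (natural minor): Cm (i), Ddim (ii°), E♭ (III), Fm (iv), Gm (v), A♭ (VI), B♭ (VII).
Triads in B♭ major: B♭ (I), Cm (ii), Dm (iii), E♭ (IV), F (V), Gm (vi), Adim (vii°).
Shared triads with their functions: Cm (i in C minor, ii in B♭ major); E♭ (III in C minor, IV in B♭ major); Gm (v in C minor, vi in B♭ major); B♭ (VII in C minor, I in B♭ major).

Cm, E♭, Gm, B♭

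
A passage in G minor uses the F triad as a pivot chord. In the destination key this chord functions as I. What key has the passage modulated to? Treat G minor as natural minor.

F major

The numeral I denotes a major triad on scale degree 1. With F on degree 1, the tonic of the new key is F.
Degree 1 carries a major triad in major keys, so the destination is F major.
Check: the diatonic triads of F major are F (I), Gm (ii), Am (iii), Bb (IV), C (V), Dm (vi), Edim (vii°) — F is indeed I.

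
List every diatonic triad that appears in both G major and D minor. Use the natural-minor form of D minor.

Triads in G major: G major (I), A minor (ii), B minor (iii), C major (IV), D major (V), E minor (vi), F# diminished (vii°).
Triads in D minor (natural minor): D minor (i), E diminished (ii°), F major (III), G minor (iv), A minor (v), Bb major (VI), C major (VII).
Shared triads with their functions: A minor (ii in G major, v in D minor); C major (IV in G major, VII in D minor).

Am, C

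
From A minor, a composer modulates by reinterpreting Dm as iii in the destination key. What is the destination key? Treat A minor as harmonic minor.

The numeral iii denotes a minor triad on scale degree 3. With D on degree 3, the tonic of the new key is Bb.
Degree 3 carries a minor triad in major keys, so the destination is Bb major.
Check: the diatonic triads of Bb major are Bb (I), Cm (ii), Dm (iii), Eb (IV), F (V), Gm (vi), Adim (vii°) — Dm is indeed iii.

Bb major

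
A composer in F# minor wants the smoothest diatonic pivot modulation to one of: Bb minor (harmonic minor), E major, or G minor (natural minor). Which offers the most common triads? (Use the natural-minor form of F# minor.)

E major

Triads of F# minor (natural minor): F# minor (i), G# diminished (ii°), A major (III), B minor (iv), C# minor (v), D major (VI), E major (VII).
Bb minor (harmonic minor) shares 0: none.
E major shares 4: F#m, A, C#m, E.
G minor (natural minor) shares 0: none.
The most common triads (4) are shared with E major.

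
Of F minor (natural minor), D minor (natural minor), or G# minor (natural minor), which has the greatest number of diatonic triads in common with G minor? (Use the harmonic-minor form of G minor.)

Triads of G minor (harmonic minor): Gm (i), Adim (ii°), Bbaug (III+), Cm (iv), D (V), Eb (VI), F#dim (vii°).
F minor (natural minor) shares 2: Cm, Eb.
D minor (natural minor) shares 1: Gm.
G# minor (natural minor) shares 0: none.
The most common triads (2) are shared with F minor.

F minor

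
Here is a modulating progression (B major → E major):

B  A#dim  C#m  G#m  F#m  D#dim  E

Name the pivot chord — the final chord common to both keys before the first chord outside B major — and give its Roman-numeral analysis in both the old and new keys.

Chords diatonic to B major: B, C#m, D#m, E, F#, G#m, A#dim.
Reading the progression, the first chord not in that set is F#m, so the modulation leaves B major there.
The chord immediately before F#m is G#m, which is diatonic to both keys: vi in B major and iii in E major.

G#m — vi in B major, iii in E major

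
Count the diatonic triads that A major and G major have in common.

2

Diatonic triads of A major: A (I), Bm (ii), C♯m (iii), D (IV), E (V), F♯m (vi), G♯dim (vii°).
Diatonic triads of G major: G (I), Am (ii), Bm (iii), C (IV), D (V), Em (vi), F♯dim (vii°).
Matching root and quality in both lists: Bm, D.
That gives 2 common triads.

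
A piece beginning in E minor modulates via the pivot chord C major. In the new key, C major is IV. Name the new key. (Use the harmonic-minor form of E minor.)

G major

The numeral IV denotes a major triad on scale degree 4. With C on degree 4, the tonic of the new key is G.
Degree 4 carries a major triad in major keys, so the destination is G major.
Check: the diatonic triads of G major are G (I), Am (ii), Bm (iii), C (IV), D (V), Em (vi), F♯dim (vii°) — C major is indeed IV.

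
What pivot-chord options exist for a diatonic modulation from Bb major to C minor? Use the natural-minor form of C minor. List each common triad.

Triads in Bb major: Bb (I), Cm (ii), Dm (iii), Eb (IV), F (V), Gm (vi), Adim (vii°).
Triads in C minor (natural minor): Cm (i), Ddim (ii°), Eb (III), Fm (iv), Gm (v), Ab (VI), Bb (VII).
Shared triads with their functions: Bb (I in Bb major, VII in C minor); Cm (ii in Bb major, i in C minor); Eb (IV in Bb major, III in C minor); Gm (vi in Bb major, v in C minor).

Bb, Cm, Eb, Gm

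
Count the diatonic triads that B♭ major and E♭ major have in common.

Diatonic triads of B♭ major: B♭ major (I), C minor (ii), D minor (iii), E♭ major (IV), F major (V), G minor (vi), A diminished (vii°).
Diatonic triads of E♭ major: E♭ major (I), F minor (ii), G minor (iii), A♭ major (IV), B♭ major (V), C minor (vi), D diminished (vii°).
Matching root and quality in both lists: B♭ major, C minor, E♭ major, G minor.
That gives 4 common triads.

4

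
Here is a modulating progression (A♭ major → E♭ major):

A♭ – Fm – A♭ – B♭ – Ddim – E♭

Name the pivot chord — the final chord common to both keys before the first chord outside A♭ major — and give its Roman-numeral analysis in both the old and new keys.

A♭ — I in A♭ major, IV in E♭ major

Chords diatonic to A♭ major: A♭, B♭m, Cm, D♭, E♭, Fm, Gdim.
Reading the progression, the first chord not in that set is B♭, so the modulation leaves A♭ major there.
The chord immediately before B♭ is A♭, which is diatonic to both keys: I in A♭ major and IV in E♭ major.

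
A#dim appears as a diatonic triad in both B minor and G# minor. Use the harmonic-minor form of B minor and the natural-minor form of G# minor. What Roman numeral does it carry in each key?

The scale of B minor (harmonic minor) is B C# D E F# G A#; A# is degree 7, and the triad built there (A#-C#-E) is diminished, so it is vii°.
The scale of G# minor (natural minor) is G# A# B C# D# E F#; A# is degree 2, and the triad built there (A#-C#-E) is diminished, so it is ii°.

vii° in B minor; ii° in G# minor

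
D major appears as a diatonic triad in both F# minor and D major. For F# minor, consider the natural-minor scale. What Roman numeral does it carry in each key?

VI in F# minor; I in D major

The scale of F# minor (natural minor) is F# G# A B C# D E; D is degree 6, and the triad built there (D-F#-A) is major, so it is VI.
The scale of D major is D E F# G A B C#; D is degree 1, and the triad built there (D-F#-A) is major, so it is I.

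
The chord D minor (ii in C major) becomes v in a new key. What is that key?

The numeral v denotes a minor triad on scale degree 5. With D on degree 5, the tonic of the new key is G.
Degree 5 carries a minor triad in natural-minor keys, so the destination is G minor.
Check: the diatonic triads of G minor (natural minor) are Gm (i), Adim (ii°), Bb (III), Cm (iv), Dm (v), Eb (VI), F (VII) — D minor is indeed v.

G minor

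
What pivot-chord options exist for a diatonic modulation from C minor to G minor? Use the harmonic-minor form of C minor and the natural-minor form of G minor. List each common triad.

Cm

Triads in C minor (harmonic minor): Cm (i), Ddim (ii°), Ebaug (III+), Fm (iv), G (V), Ab (VI), Bdim (vii°).
Triads in G minor (natural minor): Gm (i), Adim (ii°), Bb (III), Cm (iv), Dm (v), Eb (VI), F (VII).
Shared triads with their functions: Cm (i in C minor, iv in G minor).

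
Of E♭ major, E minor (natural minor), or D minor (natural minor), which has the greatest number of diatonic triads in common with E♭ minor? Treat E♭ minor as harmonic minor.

E♭ major

Triads of E♭ minor (harmonic minor): E♭ minor (i), F diminished (ii°), G♭ augmented (III+), A♭ minor (iv), B♭ major (V), C♭ major (VI), D diminished (vii°).
E♭ major shares 2: B♭, Ddim.
E minor (natural minor) shares 0: none.
D minor (natural minor) shares 1: B♭.
The most common triads (2) are shared with E♭ major.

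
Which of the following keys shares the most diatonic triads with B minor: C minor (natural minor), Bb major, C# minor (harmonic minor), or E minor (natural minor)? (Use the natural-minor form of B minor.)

Triads of B minor (natural minor): B minor (i), C# diminished (ii°), D major (III), E minor (iv), F# minor (v), G major (VI), A major (VII).
C minor (natural minor) shares 0: none.
Bb major shares 0: none.
C# minor (harmonic minor) shares 2: F#m, A.
E minor (natural minor) shares 4: Bm, D, Em, G.
The most common triads (4) are shared with E minor.

E minor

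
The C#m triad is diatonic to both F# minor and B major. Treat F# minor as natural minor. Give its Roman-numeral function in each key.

v in F# minor; ii in B major

The scale of F# minor (natural minor) is F# G# A B C# D E; C# is degree 5, and the triad built there (C#-E-G#) is minor, so it is v.
The scale of B major is B C# D# E F# G# A#; C# is degree 2, and the triad built there (C#-E-G#) is minor, so it is ii.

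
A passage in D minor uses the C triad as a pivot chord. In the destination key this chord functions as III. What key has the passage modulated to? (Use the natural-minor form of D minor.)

The numeral III denotes a major triad on scale degree 3. With C on degree 3, the tonic of the new key is A.
Degree 3 carries a major triad in natural-minor keys, so the destination is A minor.
Check: the diatonic triads of A minor (natural minor) are Am (i), Bdim (ii°), C (III), Dm (iv), Em (v), F (VI), G (VII) — C is indeed III.

A minor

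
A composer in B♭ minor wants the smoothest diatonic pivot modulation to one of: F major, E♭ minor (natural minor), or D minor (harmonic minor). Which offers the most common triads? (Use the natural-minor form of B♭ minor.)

Triads of B♭ minor (natural minor): B♭m (i), Cdim (ii°), D♭ (III), E♭m (iv), Fm (v), G♭ (VI), A♭ (VII).
F major shares 0: none.
E♭ minor (natural minor) shares 4: B♭m, D♭, E♭m, G♭.
D minor (harmonic minor) shares 0: none.
The most common triads (4) are shared with E♭ minor.

E♭ minor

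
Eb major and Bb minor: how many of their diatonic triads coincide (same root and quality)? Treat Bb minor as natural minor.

Diatonic triads of Eb major: Eb (I), Fm (ii), Gm (iii), Ab (IV), Bb (V), Cm (vi), Ddim (vii°).
Diatonic triads of Bb minor (natural minor): Bbm (i), Cdim (ii°), Db (III), Ebm (iv), Fm (v), Gb (VI), Ab (VII).
Matching root and quality in both lists: Fm, Ab.
That gives 2 common triads.

2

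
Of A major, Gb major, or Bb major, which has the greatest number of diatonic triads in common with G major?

A major

Triads of G major: G (I), Am (ii), Bm (iii), C (IV), D (V), Em (vi), F#dim (vii°).
A major shares 2: Bm, D.
Gb major shares 0: none.
Bb major shares 0: none.
The most common triads (2) are shared with A major.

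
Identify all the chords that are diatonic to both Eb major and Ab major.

Eb, Fm, Ab, Cm

Triads in Eb major: Eb (I), Fm (ii), Gm (iii), Ab (IV), Bb (V), Cm (vi), Ddim (vii°).
Triads in Ab major: Ab (I), Bbm (ii), Cm (iii), Db (IV), Eb (V), Fm (vi), Gdim (vii°).
Shared triads with their functions: Eb (I in Eb major, V in Ab major); Fm (ii in Eb major, vi in Ab major); Ab (IV in Eb major, I in Ab major); Cm (vi in Eb major, iii in Ab major).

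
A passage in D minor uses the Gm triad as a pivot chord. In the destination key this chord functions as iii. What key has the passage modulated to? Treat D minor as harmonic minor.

The numeral iii denotes a minor triad on scale degree 3. With G on degree 3, the tonic of the new key is Eb.
Degree 3 carries a minor triad in major keys, so the destination is Eb major.
Check: the diatonic triads of Eb major are Eb (I), Fm (ii), Gm (iii), Ab (IV), Bb (V), Cm (vi), Ddim (vii°) — Gm is indeed iii.

Eb major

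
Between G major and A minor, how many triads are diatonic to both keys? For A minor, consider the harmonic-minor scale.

1

Diatonic triads of G major: G (I), Am (ii), Bm (iii), C (IV), D (V), Em (vi), F#dim (vii°).
Diatonic triads of A minor (harmonic minor): Am (i), Bdim (ii°), Caug (III+), Dm (iv), E (V), F (VI), G#dim (vii°).
Matching root and quality in both lists: Am.
That gives 1 common triad.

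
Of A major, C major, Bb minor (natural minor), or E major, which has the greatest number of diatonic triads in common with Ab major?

Bb minor

Triads of Ab major: Ab (I), Bbm (ii), Cm (iii), Db (IV), Eb (V), Fm (vi), Gdim (vii°).
A major shares 0: none.
C major shares 0: none.
Bb minor (natural minor) shares 4: Ab, Bbm, Db, Fm.
E major shares 0: none.
The most common triads (4) are shared with Bb minor.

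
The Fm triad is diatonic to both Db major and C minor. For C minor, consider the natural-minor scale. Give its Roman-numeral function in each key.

The scale of Db major is Db Eb F Gb Ab Bb C; F is degree 3, and the triad built there (F-Ab-C) is minor, so it is iii.
The scale of C minor (natural minor) is C D Eb F G Ab Bb; F is degree 4, and the triad built there (F-Ab-C) is minor, so it is iv.

iii in Db major; iv in C minor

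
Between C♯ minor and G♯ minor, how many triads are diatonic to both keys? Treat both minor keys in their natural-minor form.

Diatonic triads of C♯ minor (natural minor): C♯m (i), D♯dim (ii°), E (III), F♯m (iv), G♯m (v), A (VI), B (VII).
Diatonic triads of G♯ minor (natural minor): G♯m (i), A♯dim (ii°), B (III), C♯m (iv), D♯m (v), E (VI), F♯ (VII).
Matching root and quality in both lists: C♯m, E, G♯m, B.
That gives 4 common triads.

4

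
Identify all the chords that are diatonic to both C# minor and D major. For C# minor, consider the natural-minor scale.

F#m, A

Triads in C# minor (natural minor): C#m (i), D#dim (ii°), E (III), F#m (iv), G#m (v), A (VI), B (VII).
Triads in D major: D (I), Em (ii), F#m (iii), G (IV), A (V), Bm (vi), C#dim (vii°).
Shared triads with their functions: F#m (iv in C# minor, iii in D major); A (VI in C# minor, V in D major).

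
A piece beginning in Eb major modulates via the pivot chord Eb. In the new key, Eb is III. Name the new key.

C minor

The numeral III denotes a major triad on scale degree 3. With Eb on degree 3, the tonic of the new key is C.
Degree 3 carries a major triad in natural-minor keys, so the destination is C minor.
Check: the diatonic triads of C minor (natural minor) are Cm (i), Ddim (ii°), Eb (III), Fm (iv), Gm (v), Ab (VI), Bb (VII) — Eb is indeed III.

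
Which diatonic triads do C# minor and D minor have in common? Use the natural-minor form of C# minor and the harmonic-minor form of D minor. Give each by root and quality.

A

Triads in C# minor (natural minor): C# minor (i), D# diminished (ii°), E major (III), F# minor (iv), G# minor (v), A major (VI), B major (VII).
Triads in D minor (harmonic minor): D minor (i), E diminished (ii°), F augmented (III+), G minor (iv), A major (V), Bb major (VI), C# diminished (vii°).
Shared triads with their functions: A major (VI in C# minor, V in D minor).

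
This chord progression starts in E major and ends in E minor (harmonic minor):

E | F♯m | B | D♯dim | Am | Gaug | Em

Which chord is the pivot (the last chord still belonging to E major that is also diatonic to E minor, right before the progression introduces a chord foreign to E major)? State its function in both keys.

Chords diatonic to E major: E, F♯m, G♯m, A, B, C♯m, D♯dim.
Reading the progression, the first chord not in that set is Am, so the modulation leaves E major there.
The chord immediately before Am is D♯dim, which is diatonic to both keys: vii° in E major and vii° in E minor.

D♯dim — vii° in E major, vii° in E minor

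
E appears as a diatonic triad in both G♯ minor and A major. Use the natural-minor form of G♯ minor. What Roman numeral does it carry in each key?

The scale of G♯ minor (natural minor) is G♯ A♯ B C♯ D♯ E F♯; E is degree 6, and the triad built there (E-G♯-B) is major, so it is VI.
The scale of A major is A B C♯ D E F♯ G♯; E is degree 5, and the triad built there (E-G♯-B) is major, so it is V.

VI in G♯ minor; V in A major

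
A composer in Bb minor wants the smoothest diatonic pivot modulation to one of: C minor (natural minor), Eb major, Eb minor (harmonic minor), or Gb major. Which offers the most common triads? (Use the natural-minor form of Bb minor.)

Triads of Bb minor (natural minor): Bb minor (i), C diminished (ii°), Db major (III), Eb minor (iv), F minor (v), Gb major (VI), Ab major (VII).
C minor (natural minor) shares 2: Fm, Ab.
Eb major shares 2: Fm, Ab.
Eb minor (harmonic minor) shares 1: Ebm.
Gb major shares 4: Bbm, Db, Ebm, Gb.
The most common triads (4) are shared with Gb major.

Gb major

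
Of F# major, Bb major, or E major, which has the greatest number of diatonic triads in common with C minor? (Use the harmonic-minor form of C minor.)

Triads of C minor (harmonic minor): Cm (i), Ddim (ii°), Ebaug (III+), Fm (iv), G (V), Ab (VI), Bdim (vii°).
F# major shares 0: none.
Bb major shares 1: Cm.
E major shares 0: none.
The most common triads (1) are shared with Bb major.

Bb major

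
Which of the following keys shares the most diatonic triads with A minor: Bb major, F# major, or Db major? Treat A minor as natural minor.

Triads of A minor (natural minor): A minor (i), B diminished (ii°), C major (III), D minor (iv), E minor (v), F major (VI), G major (VII).
Bb major shares 2: Dm, F.
F# major shares 0: none.
Db major shares 0: none.
The most common triads (2) are shared with Bb major.

Bb major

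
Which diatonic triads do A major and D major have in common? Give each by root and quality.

Triads in A major: A major (I), B minor (ii), C# minor (iii), D major (IV), E major (V), F# minor (vi), G# diminished (vii°).
Triads in D major: D major (I), E minor (ii), F# minor (iii), G major (IV), A major (V), B minor (vi), C# diminished (vii°).
Shared triads with their functions: A major (I in A major, V in D major); B minor (ii in A major, vi in D major); D major (IV in A major, I in D major); F# minor (vi in A major, iii in D major).

A, Bm, D, F#m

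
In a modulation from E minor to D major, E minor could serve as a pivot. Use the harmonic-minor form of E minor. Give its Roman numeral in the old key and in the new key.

i in E minor; ii in D major

The scale of E minor (harmonic minor) is E F# G A B C D#; E is degree 1, and the triad built there (E-G-B) is minor, so it is i.
The scale of D major is D E F# G A B C#; E is degree 2, and the triad built there (E-G-B) is minor, so it is ii.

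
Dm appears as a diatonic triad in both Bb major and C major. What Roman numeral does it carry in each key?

The scale of Bb major is Bb C D Eb F G A; D is degree 3, and the triad built there (D-F-A) is minor, so it is iii.
The scale of C major is C D E F G A B; D is degree 2, and the triad built there (D-F-A) is minor, so it is ii.

iii in Bb major; ii in C major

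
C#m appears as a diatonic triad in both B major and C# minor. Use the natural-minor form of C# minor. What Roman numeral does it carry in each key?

The scale of B major is B C# D# E F# G# A#; C# is degree 2, and the triad built there (C#-E-G#) is minor, so it is ii.
The scale of C# minor (natural minor) is C# D# E F# G# A B; C# is degree 1, and the triad built there (C#-E-G#) is minor, so it is i.

ii in B major; i in C# minor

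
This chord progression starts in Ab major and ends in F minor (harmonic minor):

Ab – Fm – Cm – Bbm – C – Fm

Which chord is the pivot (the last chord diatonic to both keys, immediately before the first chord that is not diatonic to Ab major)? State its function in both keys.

Chords diatonic to Ab major: Ab, Bbm, Cm, Db, Eb, Fm, Gdim.
Reading the progression, the first chord not in that set is C, so the modulation leaves Ab major there.
The chord immediately before C is Bbm, which is diatonic to both keys: ii in Ab major and iv in F minor.

Bbm — ii in Ab major, iv in F minor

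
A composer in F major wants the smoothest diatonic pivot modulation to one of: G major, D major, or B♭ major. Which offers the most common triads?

B♭ major

Triads of F major: F major (I), G minor (ii), A minor (iii), B♭ major (IV), C major (V), D minor (vi), E diminished (vii°).
G major shares 2: Am, C.
D major shares 0: none.
B♭ major shares 4: F, Gm, B♭, Dm.
The most common triads (4) are shared with B♭ major.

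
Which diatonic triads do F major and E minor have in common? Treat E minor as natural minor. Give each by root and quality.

Am, C

Triads in F major: F (I), Gm (ii), Am (iii), Bb (IV), C (V), Dm (vi), Edim (vii°).
Triads in E minor (natural minor): Em (i), F#dim (ii°), G (III), Am (iv), Bm (v), C (VI), D (VII).
Shared triads with their functions: Am (iii in F major, iv in E minor); C (V in F major, VI in E minor).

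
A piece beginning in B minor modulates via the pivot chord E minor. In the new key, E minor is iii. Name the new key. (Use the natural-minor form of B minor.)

C major

The numeral iii denotes a minor triad on scale degree 3. With E on degree 3, the tonic of the new key is C.
Degree 3 carries a minor triad in major keys, so the destination is C major.
Check: the diatonic triads of C major are C (I), Dm (ii), Em (iii), F (IV), G (V), Am (vi), Bdim (vii°) — E minor is indeed iii.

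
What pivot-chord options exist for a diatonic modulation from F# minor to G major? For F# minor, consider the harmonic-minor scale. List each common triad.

Triads in F# minor (harmonic minor): F# minor (i), G# diminished (ii°), A augmented (III+), B minor (iv), C# major (V), D major (VI), E# diminished (vii°).
Triads in G major: G major (I), A minor (ii), B minor (iii), C major (IV), D major (V), E minor (vi), F# diminished (vii°).
Shared triads with their functions: B minor (iv in F# minor, iii in G major); D major (VI in F# minor, V in G major).

Bm, D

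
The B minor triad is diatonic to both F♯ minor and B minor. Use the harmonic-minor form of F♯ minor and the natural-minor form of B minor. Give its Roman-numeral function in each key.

iv in F♯ minor; i in B minor

The scale of F♯ minor (harmonic minor) is F♯ G♯ A B C♯ D E♯; B is degree 4, and the triad built there (B-D-F♯) is minor, so it is iv.
The scale of B minor (natural minor) is B C♯ D E F♯ G A; B is degree 1, and the triad built there (B-D-F♯) is minor, so it is i.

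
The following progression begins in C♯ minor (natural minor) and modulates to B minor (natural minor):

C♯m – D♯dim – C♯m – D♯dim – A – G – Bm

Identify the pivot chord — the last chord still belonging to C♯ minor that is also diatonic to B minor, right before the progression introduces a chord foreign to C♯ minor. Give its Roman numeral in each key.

Chords diatonic to C♯ minor: C♯m, D♯dim, E, F♯m, G♯m, A, B.
Reading the progression, the first chord not in that set is G, so the modulation leaves C♯ minor there.
The chord immediately before G is A, which is diatonic to both keys: VI in C♯ minor and VII in B minor.

A — VI in C♯ minor, VII in B minor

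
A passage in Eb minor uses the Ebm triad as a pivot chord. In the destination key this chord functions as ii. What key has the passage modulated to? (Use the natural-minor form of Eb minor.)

The numeral ii denotes a minor triad on scale degree 2. With Eb on degree 2, the tonic of the new key is Db.
Degree 2 carries a minor triad in major keys, so the destination is Db major.
Check: the diatonic triads of Db major are Db (I), Ebm (ii), Fm (iii), Gb (IV), Ab (V), Bbm (vi), Cdim (vii°) — Ebm is indeed ii.

Db major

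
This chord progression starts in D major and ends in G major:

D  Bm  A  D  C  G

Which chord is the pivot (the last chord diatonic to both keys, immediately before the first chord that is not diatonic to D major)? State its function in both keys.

D — I in D major, V in G major

Chords diatonic to D major: D, Em, F♯m, G, A, Bm, C♯dim.
Reading the progression, the first chord not in that set is C, so the modulation leaves D major there.
The chord immediately before C is D, which is diatonic to both keys: I in D major and V in G major.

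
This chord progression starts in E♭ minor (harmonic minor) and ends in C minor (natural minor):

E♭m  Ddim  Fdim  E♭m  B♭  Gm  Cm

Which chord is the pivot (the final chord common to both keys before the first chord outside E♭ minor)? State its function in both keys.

B♭ — V in E♭ minor, VII in C minor

Chords diatonic to E♭ minor: E♭m, Fdim, G♭aug, A♭m, B♭, C♭, Ddim.
Reading the progression, the first chord not in that set is Gm, so the modulation leaves E♭ minor there.
The chord immediately before Gm is B♭, which is diatonic to both keys: V in E♭ minor and VII in C minor.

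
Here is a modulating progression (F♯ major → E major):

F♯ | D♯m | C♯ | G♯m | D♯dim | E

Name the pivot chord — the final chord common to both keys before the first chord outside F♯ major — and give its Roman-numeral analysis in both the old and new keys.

G♯m — ii in F♯ major, iii in E major

Chords diatonic to F♯ major: F♯, G♯m, A♯m, B, C♯, D♯m, E♯dim.
Reading the progression, the first chord not in that set is D♯dim, so the modulation leaves F♯ major there.
The chord immediately before D♯dim is G♯m, which is diatonic to both keys: ii in F♯ major and iii in E major.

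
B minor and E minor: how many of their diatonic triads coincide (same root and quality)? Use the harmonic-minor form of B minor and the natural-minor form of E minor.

3

Diatonic triads of B minor (harmonic minor): B minor (i), C# diminished (ii°), D augmented (III+), E minor (iv), F# major (V), G major (VI), A# diminished (vii°).
Diatonic triads of E minor (natural minor): E minor (i), F# diminished (ii°), G major (III), A minor (iv), B minor (v), C major (VI), D major (VII).
Matching root and quality in both lists: B minor, E minor, G major.
That gives 3 common triads.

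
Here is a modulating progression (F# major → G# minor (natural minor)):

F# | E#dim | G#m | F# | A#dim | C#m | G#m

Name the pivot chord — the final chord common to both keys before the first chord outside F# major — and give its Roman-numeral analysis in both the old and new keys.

Chords diatonic to F# major: F#, G#m, A#m, B, C#, D#m, E#dim.
Reading the progression, the first chord not in that set is A#dim, so the modulation leaves F# major there.
The chord immediately before A#dim is F#, which is diatonic to both keys: I in F# major and VII in G# minor.

F# — I in F# major, VII in G# minor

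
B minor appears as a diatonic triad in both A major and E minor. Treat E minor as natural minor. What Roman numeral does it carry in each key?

The scale of A major is A B C# D E F# G#; B is degree 2, and the triad built there (B-D-F#) is minor, so it is ii.
The scale of E minor (natural minor) is E F# G A B C D; B is degree 5, and the triad built there (B-D-F#) is minor, so it is v.

ii in A major; v in E minor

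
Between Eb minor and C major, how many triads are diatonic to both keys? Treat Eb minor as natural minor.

Diatonic triads of Eb minor (natural minor): Eb minor (i), F diminished (ii°), Gb major (III), Ab minor (iv), Bb minor (v), Cb major (VI), Db major (VII).
Diatonic triads of C major: C major (I), D minor (ii), E minor (iii), F major (IV), G major (V), A minor (vi), B diminished (vii°).
No triad has the same root and quality in both keys.

0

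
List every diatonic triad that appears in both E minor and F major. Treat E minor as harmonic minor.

Am, C

Triads in E minor (harmonic minor): Em (i), F♯dim (ii°), Gaug (III+), Am (iv), B (V), C (VI), D♯dim (vii°).
Triads in F major: F (I), Gm (ii), Am (iii), B♭ (IV), C (V), Dm (vi), Edim (vii°).
Shared triads with their functions: Am (iv in E minor, iii in F major); C (VI in E minor, V in F major).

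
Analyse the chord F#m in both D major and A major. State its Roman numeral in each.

iii in D major; vi in A major

The scale of D major is D E F# G A B C#; F# is degree 3, and the triad built there (F#-A-C#) is minor, so it is iii.
The scale of A major is A B C# D E F# G#; F# is degree 6, and the triad built there (F#-A-C#) is minor, so it is vi.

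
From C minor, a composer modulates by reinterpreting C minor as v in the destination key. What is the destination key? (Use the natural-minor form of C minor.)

The numeral v denotes a minor triad on scale degree 5. With C on degree 5, the tonic of the new key is F.
Degree 5 carries a minor triad in natural-minor keys, so the destination is F minor.
Check: the diatonic triads of F minor (natural minor) are Fm (i), Gdim (ii°), Ab (III), Bbm (iv), Cm (v), Db (VI), Eb (VII) — C minor is indeed v.

F minor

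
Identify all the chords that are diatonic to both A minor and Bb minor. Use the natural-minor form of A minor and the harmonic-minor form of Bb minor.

Triads in A minor (natural minor): A minor (i), B diminished (ii°), C major (III), D minor (iv), E minor (v), F major (VI), G major (VII).
Triads in Bb minor (harmonic minor): Bb minor (i), C diminished (ii°), Db augmented (III+), Eb minor (iv), F major (V), Gb major (VI), A diminished (vii°).
Shared triads with their functions: F major (VI in A minor, V in Bb minor).

F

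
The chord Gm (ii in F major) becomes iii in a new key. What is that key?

The numeral iii denotes a minor triad on scale degree 3. With G on degree 3, the tonic of the new key is E♭.
Degree 3 carries a minor triad in major keys, so the destination is E♭ major.
Check: the diatonic triads of E♭ major are E♭ (I), Fm (ii), Gm (iii), A♭ (IV), B♭ (V), Cm (vi), Ddim (vii°) — Gm is indeed iii.

E♭ major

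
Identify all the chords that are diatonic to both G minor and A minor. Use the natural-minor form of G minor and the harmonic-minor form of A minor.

Triads in G minor (natural minor): G minor (i), A diminished (ii°), Bb major (III), C minor (iv), D minor (v), Eb major (VI), F major (VII).
Triads in A minor (harmonic minor): A minor (i), B diminished (ii°), C augmented (III+), D minor (iv), E major (V), F major (VI), G# diminished (vii°).
Shared triads with their functions: D minor (v in G minor, iv in A minor); F major (VII in G minor, VI in A minor).

Dm, F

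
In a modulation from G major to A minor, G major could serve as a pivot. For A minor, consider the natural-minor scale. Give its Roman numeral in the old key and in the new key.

The scale of G major is G A B C D E F♯; G is degree 1, and the triad built there (G-B-D) is major, so it is I.
The scale of A minor (natural minor) is A B C D E F G; G is degree 7, and the triad built there (G-B-D) is major, so it is VII.

I in G major; VII in A minor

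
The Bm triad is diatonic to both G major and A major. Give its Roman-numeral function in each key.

iii in G major; ii in A major

The scale of G major is G A B C D E F#; B is degree 3, and the triad built there (B-D-F#) is minor, so it is iii.
The scale of A major is A B C# D E F# G#; B is degree 2, and the triad built there (B-D-F#) is minor, so it is ii.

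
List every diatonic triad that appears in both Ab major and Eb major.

Ab, Cm, Eb, Fm

Triads in Ab major: Ab (I), Bbm (ii), Cm (iii), Db (IV), Eb (V), Fm (vi), Gdim (vii°).
Triads in Eb major: Eb (I), Fm (ii), Gm (iii), Ab (IV), Bb (V), Cm (vi), Ddim (vii°).
Shared triads with their functions: Ab (I in Ab major, IV in Eb major); Cm (iii in Ab major, vi in Eb major); Eb (V in Ab major, I in Eb major); Fm (vi in Ab major, ii in Eb major).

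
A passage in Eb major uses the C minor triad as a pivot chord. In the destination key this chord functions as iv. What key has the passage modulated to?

The numeral iv denotes a minor triad on scale degree 4. With C on degree 4, the tonic of the new key is G.
Degree 4 carries a minor triad in minor keys, so the destination is G minor.
Check: the diatonic triads of G minor (natural minor) are Gm (i), Adim (ii°), Bb (III), Cm (iv), Dm (v), Eb (VI), F (VII) — C minor is indeed iv.

G minor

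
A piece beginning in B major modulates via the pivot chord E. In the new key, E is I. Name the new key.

E major

The numeral I denotes a major triad on scale degree 1. With E on degree 1, the tonic of the new key is E.
Degree 1 carries a major triad in major keys, so the destination is E major.
Check: the diatonic triads of E major are E (I), F#m (ii), G#m (iii), A (IV), B (V), C#m (vi), D#dim (vii°) — E is indeed I.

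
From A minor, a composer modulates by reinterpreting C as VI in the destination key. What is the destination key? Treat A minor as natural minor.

E minor

The numeral VI denotes a major triad on scale degree 6. With C on degree 6, the tonic of the new key is E.
Degree 6 carries a major triad in minor keys, so the destination is E minor.
Check: the diatonic triads of E minor (natural minor) are Em (i), F#dim (ii°), G (III), Am (iv), Bm (v), C (VI), D (VII) — C is indeed VI.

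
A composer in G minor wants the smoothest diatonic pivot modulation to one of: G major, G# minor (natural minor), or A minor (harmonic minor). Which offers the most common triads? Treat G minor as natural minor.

Triads of G minor (natural minor): G minor (i), A diminished (ii°), Bb major (III), C minor (iv), D minor (v), Eb major (VI), F major (VII).
G major shares 0: none.
G# minor (natural minor) shares 0: none.
A minor (harmonic minor) shares 2: Dm, F.
The most common triads (2) are shared with A minor.

A minor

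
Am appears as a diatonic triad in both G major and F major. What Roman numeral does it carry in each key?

The scale of G major is G A B C D E F#; A is degree 2, and the triad built there (A-C-E) is minor, so it is ii.
The scale of F major is F G A Bb C D E; A is degree 3, and the triad built there (A-C-E) is minor, so it is iii.

ii in G major; iii in F major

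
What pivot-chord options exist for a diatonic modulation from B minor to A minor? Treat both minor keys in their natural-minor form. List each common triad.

Em, G

Triads in B minor (natural minor): Bm (i), C#dim (ii°), D (III), Em (iv), F#m (v), G (VI), A (VII).
Triads in A minor (natural minor): Am (i), Bdim (ii°), C (III), Dm (iv), Em (v), F (VI), G (VII).
Shared triads with their functions: Em (iv in B minor, v in A minor); G (VI in B minor, VII in A minor).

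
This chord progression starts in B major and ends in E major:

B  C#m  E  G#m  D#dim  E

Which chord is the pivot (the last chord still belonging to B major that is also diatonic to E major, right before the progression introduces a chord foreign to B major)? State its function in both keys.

G#m — vi in B major, iii in E major

Chords diatonic to B major: B, C#m, D#m, E, F#, G#m, A#dim.
Reading the progression, the first chord not in that set is D#dim, so the modulation leaves B major there.
The chord immediately before D#dim is G#m, which is diatonic to both keys: vi in B major and iii in E major.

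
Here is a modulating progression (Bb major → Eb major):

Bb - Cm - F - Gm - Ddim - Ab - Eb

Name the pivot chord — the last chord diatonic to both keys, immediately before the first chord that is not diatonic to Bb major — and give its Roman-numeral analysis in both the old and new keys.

Chords diatonic to Bb major: Bb, Cm, Dm, Eb, F, Gm, Adim.
Reading the progression, the first chord not in that set is Ddim, so the modulation leaves Bb major there.
The chord immediately before Ddim is Gm, which is diatonic to both keys: vi in Bb major and iii in Eb major.

Gm — vi in Bb major, iii in Eb major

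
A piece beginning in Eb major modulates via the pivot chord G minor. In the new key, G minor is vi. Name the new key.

Bb major

The numeral vi denotes a minor triad on scale degree 6. With G on degree 6, the tonic of the new key is Bb.
Degree 6 carries a minor triad in major keys, so the destination is Bb major.
Check: the diatonic triads of Bb major are Bb (I), Cm (ii), Dm (iii), Eb (IV), F (V), Gm (vi), Adim (vii°) — G minor is indeed vi.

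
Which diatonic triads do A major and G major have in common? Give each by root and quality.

Triads in A major: A major (I), B minor (ii), C# minor (iii), D major (IV), E major (V), F# minor (vi), G# diminished (vii°).
Triads in G major: G major (I), A minor (ii), B minor (iii), C major (IV), D major (V), E minor (vi), F# diminished (vii°).
Shared triads with their functions: B minor (ii in A major, iii in G major); D major (IV in A major, V in G major).

Bm, D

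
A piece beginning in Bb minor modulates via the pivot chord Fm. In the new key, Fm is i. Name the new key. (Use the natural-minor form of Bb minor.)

The numeral i denotes a minor triad on scale degree 1. With F on degree 1, the tonic of the new key is F.
Degree 1 carries a minor triad in minor keys, so the destination is F minor.
Check: the diatonic triads of F minor (natural minor) are Fm (i), Gdim (ii°), Ab (III), Bbm (iv), Cm (v), Db (VI), Eb (VII) — Fm is indeed i.

F minor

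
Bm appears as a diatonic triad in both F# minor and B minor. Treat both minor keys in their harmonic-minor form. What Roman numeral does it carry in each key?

The scale of F# minor (harmonic minor) is F# G# A B C# D E#; B is degree 4, and the triad built there (B-D-F#) is minor, so it is iv.
The scale of B minor (harmonic minor) is B C# D E F# G A#; B is degree 1, and the triad built there (B-D-F#) is minor, so it is i.

iv in F# minor; i in B minor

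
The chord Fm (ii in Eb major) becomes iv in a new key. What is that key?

The numeral iv denotes a minor triad on scale degree 4. With F on degree 4, the tonic of the new key is C.
Degree 4 carries a minor triad in minor keys, so the destination is C minor.
Check: the diatonic triads of C minor (natural minor) are Cm (i), Ddim (ii°), Eb (III), Fm (iv), Gm (v), Ab (VI), Bb (VII) — Fm is indeed iv.

C minor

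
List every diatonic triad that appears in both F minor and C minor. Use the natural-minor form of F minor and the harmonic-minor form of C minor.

Triads in F minor (natural minor): Fm (i), Gdim (ii°), Ab (III), Bbm (iv), Cm (v), Db (VI), Eb (VII).
Triads in C minor (harmonic minor): Cm (i), Ddim (ii°), Ebaug (III+), Fm (iv), G (V), Ab (VI), Bdim (vii°).
Shared triads with their functions: Fm (i in F minor, iv in C minor); Ab (III in F minor, VI in C minor); Cm (v in F minor, i in C minor).

Fm, Ab, Cm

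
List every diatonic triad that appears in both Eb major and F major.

Triads in Eb major: Eb (I), Fm (ii), Gm (iii), Ab (IV), Bb (V), Cm (vi), Ddim (vii°).
Triads in F major: F (I), Gm (ii), Am (iii), Bb (IV), C (V), Dm (vi), Edim (vii°).
Shared triads with their functions: Gm (iii in Eb major, ii in F major); Bb (V in Eb major, IV in F major).

Gm, Bb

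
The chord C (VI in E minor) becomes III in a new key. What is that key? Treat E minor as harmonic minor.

The numeral III denotes a major triad on scale degree 3. With C on degree 3, the tonic of the new key is A.
Degree 3 carries a major triad in natural-minor keys, so the destination is A minor.
Check: the diatonic triads of A minor (natural minor) are Am (i), Bdim (ii°), C (III), Dm (iv), Em (v), F (VI), G (VII) — C is indeed III.

A minor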